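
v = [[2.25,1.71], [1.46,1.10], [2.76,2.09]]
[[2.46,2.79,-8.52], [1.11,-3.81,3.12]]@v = [[-13.91,  -10.53], [5.55,  4.23]]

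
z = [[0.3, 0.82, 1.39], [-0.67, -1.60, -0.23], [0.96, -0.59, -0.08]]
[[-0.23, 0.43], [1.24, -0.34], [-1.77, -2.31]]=z @ [[-1.85, -1.81], [-0.04, 0.95], [0.26, 0.14]]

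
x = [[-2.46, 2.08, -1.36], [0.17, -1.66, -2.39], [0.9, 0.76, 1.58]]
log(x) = [[(0.22+2.06j), (-1.49-2.69j), (-2.54-0.79j)], [-0.84-0.74j, -0.42+0.97j, -2.16+0.29j], [(0.58-0.28j), 1.32+0.37j, (1.85+0.11j)]]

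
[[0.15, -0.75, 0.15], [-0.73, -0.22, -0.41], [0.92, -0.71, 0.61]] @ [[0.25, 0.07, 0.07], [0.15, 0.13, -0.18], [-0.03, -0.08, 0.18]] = [[-0.08, -0.1, 0.17], [-0.2, -0.05, -0.09], [0.11, -0.08, 0.3]]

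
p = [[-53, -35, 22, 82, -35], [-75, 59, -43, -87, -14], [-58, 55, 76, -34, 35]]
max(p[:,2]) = 76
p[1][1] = 59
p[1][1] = 59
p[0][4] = -35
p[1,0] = -75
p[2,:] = [-58, 55, 76, -34, 35]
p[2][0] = -58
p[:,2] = [22, -43, 76]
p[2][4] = 35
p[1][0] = -75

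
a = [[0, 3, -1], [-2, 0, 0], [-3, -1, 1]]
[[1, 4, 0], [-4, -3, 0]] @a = [[-8, 3, -1], [6, -12, 4]]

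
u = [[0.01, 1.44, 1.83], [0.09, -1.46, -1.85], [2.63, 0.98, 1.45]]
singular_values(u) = [4.02, 2.2, 0.0]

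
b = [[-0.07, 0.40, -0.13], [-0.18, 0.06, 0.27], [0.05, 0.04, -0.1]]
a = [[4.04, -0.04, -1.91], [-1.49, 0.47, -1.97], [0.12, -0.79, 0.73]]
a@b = [[-0.37, 1.54, -0.34], [-0.08, -0.65, 0.52], [0.17, 0.03, -0.30]]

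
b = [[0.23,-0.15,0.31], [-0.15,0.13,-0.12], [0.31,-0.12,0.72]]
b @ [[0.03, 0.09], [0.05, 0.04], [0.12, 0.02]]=[[0.04, 0.02], [-0.01, -0.01], [0.09, 0.04]]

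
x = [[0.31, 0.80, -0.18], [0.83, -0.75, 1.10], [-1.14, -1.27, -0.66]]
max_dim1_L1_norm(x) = 3.07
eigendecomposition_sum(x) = [[(0.5+0j), (0.21+0j), 0.14+0.00j], [(-0.09-0j), (-0.04-0j), -0.02-0.00j], [(-0.46-0j), (-0.19-0j), -0.13-0.00j]] + [[(-0.1-0.44j), (0.3-0.16j), (-0.16-0.45j)], [(0.46+0.62j), (-0.36+0.45j), 0.56+0.59j], [(-0.34+0.66j), -0.54-0.11j, (-0.27+0.73j)]] + [[-0.10+0.44j, 0.30+0.16j, -0.16+0.45j], [(0.46-0.62j), (-0.36-0.45j), 0.56-0.59j], [(-0.34-0.66j), (-0.54+0.11j), -0.27-0.73j]]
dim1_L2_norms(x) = [0.88, 1.57, 1.83]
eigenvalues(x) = [(0.34+0j), (-0.72+0.75j), (-0.72-0.75j)]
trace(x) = -1.10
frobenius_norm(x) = 2.56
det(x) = 0.37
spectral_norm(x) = 2.00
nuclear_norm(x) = 3.72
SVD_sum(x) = [[0.41, 0.34, 0.26], [0.44, 0.36, 0.28], [-1.25, -1.03, -0.80]] + [[-0.16, 0.49, -0.38], [0.37, -1.10, 0.84], [0.08, -0.23, 0.17]] + [[0.07, -0.03, -0.07], [0.02, -0.01, -0.02], [0.03, -0.01, -0.03]]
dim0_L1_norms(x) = [2.28, 2.82, 1.94]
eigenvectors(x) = [[0.73+0.00j,(-0.35-0.16j),(-0.35+0.16j)], [-0.12+0.00j,0.67+0.00j,0.67-0.00j], [-0.67+0.00j,0.29+0.57j,0.29-0.57j]]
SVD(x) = [[-0.3,0.40,0.87], [-0.32,-0.90,0.31], [0.90,-0.18,0.39]] @ diag([2.0024381878684254, 1.5985069113659498, 0.11409188438055824]) @ [[-0.69, -0.57, -0.44], [-0.26, 0.77, -0.59], [0.68, -0.29, -0.68]]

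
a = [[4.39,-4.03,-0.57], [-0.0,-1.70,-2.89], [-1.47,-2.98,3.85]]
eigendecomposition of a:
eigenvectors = [[-0.10+0.65j, -0.10-0.65j, (-0.45+0j)], [0.30-0.05j, 0.30+0.05j, -0.79+0.00j], [(-0.69+0j), (-0.69-0j), (-0.42+0j)]]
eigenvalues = [(4.9+1.15j), (4.9-1.15j), (-3.25+0j)]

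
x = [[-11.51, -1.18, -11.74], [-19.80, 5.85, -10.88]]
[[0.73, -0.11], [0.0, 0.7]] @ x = [[-6.22, -1.50, -7.37],[-13.86, 4.10, -7.62]]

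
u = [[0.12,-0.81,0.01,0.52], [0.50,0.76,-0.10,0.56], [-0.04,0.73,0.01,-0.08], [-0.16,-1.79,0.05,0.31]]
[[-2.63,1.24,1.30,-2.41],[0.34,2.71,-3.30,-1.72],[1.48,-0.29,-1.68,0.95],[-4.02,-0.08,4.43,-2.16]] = u @ [[-0.07, 3.41, -1.62, -2.74],[1.82, -0.02, -2.51, 0.92],[-2.03, -1.28, -0.01, -3.56],[-2.17, 1.59, -1.04, -2.51]]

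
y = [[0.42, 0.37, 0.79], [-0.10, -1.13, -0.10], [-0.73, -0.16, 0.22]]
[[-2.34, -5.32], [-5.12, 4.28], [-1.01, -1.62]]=y@[[-1.15, 1.21], [5.05, -3.38], [-4.72, -5.79]]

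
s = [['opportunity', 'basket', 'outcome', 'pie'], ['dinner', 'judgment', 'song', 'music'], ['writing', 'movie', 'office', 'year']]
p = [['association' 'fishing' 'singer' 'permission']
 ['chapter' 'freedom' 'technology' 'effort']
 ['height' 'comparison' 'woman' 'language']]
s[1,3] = 'music'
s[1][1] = 'judgment'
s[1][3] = 'music'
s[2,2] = 'office'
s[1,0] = 'dinner'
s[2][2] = 'office'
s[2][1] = 'movie'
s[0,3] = 'pie'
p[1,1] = 'freedom'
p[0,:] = ['association', 'fishing', 'singer', 'permission']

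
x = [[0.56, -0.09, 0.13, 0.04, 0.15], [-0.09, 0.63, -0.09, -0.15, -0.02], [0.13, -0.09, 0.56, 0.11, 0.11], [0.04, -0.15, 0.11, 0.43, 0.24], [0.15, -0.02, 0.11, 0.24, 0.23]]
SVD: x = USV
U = [[-0.46, -0.47, 0.68, -0.26, -0.21], [0.50, -0.78, -0.31, -0.15, -0.14], [-0.49, -0.34, -0.29, 0.75, -0.03], [-0.44, 0.12, -0.55, -0.47, -0.52], [-0.33, -0.19, -0.24, -0.36, 0.81]]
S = [0.95, 0.56, 0.46, 0.41, 0.04]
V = [[-0.46, 0.50, -0.49, -0.44, -0.33], [-0.47, -0.78, -0.34, 0.12, -0.19], [0.68, -0.31, -0.29, -0.55, -0.24], [-0.26, -0.15, 0.75, -0.47, -0.36], [-0.21, -0.14, -0.03, -0.52, 0.81]]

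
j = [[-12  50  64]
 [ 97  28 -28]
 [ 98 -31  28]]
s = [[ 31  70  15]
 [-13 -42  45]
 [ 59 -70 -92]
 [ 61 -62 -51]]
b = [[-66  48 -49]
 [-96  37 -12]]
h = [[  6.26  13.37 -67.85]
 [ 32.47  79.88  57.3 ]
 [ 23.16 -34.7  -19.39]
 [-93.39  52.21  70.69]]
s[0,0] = 31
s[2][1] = -70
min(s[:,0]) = -13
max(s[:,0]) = 61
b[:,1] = [48, 37]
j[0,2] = 64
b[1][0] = -96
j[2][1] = -31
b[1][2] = -12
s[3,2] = -51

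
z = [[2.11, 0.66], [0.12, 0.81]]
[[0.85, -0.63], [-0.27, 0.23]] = z @[[0.53, -0.41],[-0.41, 0.35]]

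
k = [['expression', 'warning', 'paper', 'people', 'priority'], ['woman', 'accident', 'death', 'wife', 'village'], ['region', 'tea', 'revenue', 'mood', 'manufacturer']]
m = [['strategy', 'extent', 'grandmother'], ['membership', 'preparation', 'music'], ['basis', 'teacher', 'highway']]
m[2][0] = 'basis'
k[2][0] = 'region'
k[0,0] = 'expression'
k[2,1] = 'tea'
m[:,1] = ['extent', 'preparation', 'teacher']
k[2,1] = 'tea'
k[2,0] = 'region'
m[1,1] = 'preparation'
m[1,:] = ['membership', 'preparation', 'music']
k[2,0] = 'region'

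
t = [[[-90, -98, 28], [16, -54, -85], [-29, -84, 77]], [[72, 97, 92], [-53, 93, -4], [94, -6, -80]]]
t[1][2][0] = 94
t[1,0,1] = 97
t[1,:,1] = [97, 93, -6]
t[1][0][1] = 97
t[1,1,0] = -53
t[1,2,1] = -6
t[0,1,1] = -54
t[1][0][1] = 97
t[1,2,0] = 94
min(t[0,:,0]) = -90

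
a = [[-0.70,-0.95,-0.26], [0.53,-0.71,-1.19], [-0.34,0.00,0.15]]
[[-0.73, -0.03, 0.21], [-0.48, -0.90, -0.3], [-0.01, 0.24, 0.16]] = a@[[0.02, -0.61, -0.48], [0.77, 0.42, 0.15], [-0.05, 0.23, -0.05]]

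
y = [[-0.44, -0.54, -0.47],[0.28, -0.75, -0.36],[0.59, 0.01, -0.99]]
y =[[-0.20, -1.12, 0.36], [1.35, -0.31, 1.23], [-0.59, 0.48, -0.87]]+[[-0.24, 0.58, -0.83], [-1.07, -0.44, -1.59], [1.18, -0.47, -0.12]]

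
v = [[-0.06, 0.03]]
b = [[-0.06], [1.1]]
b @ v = [[0.0,-0.0],  [-0.07,0.03]]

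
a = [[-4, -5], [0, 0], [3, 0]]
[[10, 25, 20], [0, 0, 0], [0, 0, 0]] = a @ [[0, 0, 0], [-2, -5, -4]]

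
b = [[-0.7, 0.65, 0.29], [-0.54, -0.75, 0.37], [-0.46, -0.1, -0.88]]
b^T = [[-0.70, -0.54, -0.46],[0.65, -0.75, -0.10],[0.29, 0.37, -0.88]]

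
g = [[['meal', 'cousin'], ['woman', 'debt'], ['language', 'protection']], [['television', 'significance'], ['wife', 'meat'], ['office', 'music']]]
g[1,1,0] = 'wife'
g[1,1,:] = ['wife', 'meat']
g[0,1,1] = 'debt'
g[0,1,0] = 'woman'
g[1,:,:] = [['television', 'significance'], ['wife', 'meat'], ['office', 'music']]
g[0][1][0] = 'woman'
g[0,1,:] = ['woman', 'debt']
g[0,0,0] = 'meal'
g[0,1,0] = 'woman'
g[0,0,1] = 'cousin'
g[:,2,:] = [['language', 'protection'], ['office', 'music']]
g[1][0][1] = 'significance'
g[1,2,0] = 'office'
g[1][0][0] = 'television'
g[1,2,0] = 'office'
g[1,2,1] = 'music'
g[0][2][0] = 'language'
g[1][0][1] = 'significance'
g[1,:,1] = ['significance', 'meat', 'music']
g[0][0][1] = 'cousin'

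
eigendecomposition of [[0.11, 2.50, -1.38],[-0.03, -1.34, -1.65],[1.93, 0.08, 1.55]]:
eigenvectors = [[0.69+0.00j,(0.69-0j),-0.62+0.00j], [0.24+0.22j,(0.24-0.22j),0.71+0.00j], [-0.10-0.64j,-0.10+0.64j,(0.32+0j)]]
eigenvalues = [(1.18+2.07j), (1.18-2.07j), (-2.05+0j)]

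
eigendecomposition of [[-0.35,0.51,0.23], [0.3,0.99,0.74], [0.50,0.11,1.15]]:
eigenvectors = [[0.95,-0.28,-0.3], [-0.05,-0.80,-0.82], [-0.30,-0.53,0.49]]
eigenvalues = [-0.45, 1.58, 0.66]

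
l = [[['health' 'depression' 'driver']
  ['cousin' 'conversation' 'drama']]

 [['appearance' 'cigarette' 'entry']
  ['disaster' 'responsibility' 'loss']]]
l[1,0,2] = 'entry'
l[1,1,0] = 'disaster'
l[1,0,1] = 'cigarette'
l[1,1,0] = 'disaster'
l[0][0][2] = 'driver'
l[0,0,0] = 'health'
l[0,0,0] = 'health'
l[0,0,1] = 'depression'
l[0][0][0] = 'health'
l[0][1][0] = 'cousin'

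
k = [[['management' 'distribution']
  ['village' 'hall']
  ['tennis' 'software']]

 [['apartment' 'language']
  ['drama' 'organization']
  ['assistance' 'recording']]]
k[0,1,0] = 'village'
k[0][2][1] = 'software'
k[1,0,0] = 'apartment'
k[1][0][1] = 'language'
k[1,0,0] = 'apartment'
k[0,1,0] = 'village'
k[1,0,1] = 'language'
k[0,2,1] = 'software'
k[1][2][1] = 'recording'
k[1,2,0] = 'assistance'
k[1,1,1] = 'organization'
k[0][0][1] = 'distribution'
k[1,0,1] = 'language'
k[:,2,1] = ['software', 'recording']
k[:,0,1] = ['distribution', 'language']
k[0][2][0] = 'tennis'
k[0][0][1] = 'distribution'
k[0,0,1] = 'distribution'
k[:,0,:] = [['management', 'distribution'], ['apartment', 'language']]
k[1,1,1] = 'organization'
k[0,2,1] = 'software'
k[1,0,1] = 'language'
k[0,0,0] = 'management'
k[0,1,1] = 'hall'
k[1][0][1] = 'language'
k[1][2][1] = 'recording'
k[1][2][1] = 'recording'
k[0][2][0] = 'tennis'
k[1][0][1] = 'language'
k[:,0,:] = [['management', 'distribution'], ['apartment', 'language']]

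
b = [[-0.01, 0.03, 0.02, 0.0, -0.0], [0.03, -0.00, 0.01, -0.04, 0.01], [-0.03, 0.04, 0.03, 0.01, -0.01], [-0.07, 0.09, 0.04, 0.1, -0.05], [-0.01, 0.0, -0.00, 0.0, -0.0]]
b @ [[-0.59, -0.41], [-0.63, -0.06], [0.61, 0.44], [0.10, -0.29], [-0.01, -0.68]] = [[-0.0,0.01], [-0.02,-0.00], [0.01,0.03], [0.02,0.05], [0.01,0.0]]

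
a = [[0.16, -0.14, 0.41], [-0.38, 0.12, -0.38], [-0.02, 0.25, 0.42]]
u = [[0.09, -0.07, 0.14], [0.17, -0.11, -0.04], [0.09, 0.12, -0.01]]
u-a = [[-0.07, 0.07, -0.27], [0.55, -0.23, 0.34], [0.11, -0.13, -0.43]]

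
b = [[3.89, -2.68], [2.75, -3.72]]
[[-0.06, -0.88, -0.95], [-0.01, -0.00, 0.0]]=b@[[-0.03, -0.46, -0.5], [-0.02, -0.34, -0.37]]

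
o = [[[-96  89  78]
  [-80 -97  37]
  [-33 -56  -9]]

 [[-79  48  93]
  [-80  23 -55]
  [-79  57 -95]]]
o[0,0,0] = -96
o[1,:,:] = [[-79, 48, 93], [-80, 23, -55], [-79, 57, -95]]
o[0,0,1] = 89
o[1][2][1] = 57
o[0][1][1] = -97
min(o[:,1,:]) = -97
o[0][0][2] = 78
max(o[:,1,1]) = 23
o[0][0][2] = 78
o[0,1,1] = -97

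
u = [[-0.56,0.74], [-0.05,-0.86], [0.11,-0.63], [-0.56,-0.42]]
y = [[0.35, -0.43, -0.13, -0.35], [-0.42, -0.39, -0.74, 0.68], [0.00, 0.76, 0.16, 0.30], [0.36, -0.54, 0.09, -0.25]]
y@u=[[0.01, 0.86], [-0.21, 0.21], [-0.19, -0.88], [-0.02, 0.78]]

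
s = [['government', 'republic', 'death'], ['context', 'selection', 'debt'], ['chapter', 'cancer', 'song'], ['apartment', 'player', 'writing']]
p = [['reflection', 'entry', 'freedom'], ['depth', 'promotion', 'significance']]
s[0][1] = 'republic'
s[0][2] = 'death'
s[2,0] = 'chapter'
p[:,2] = ['freedom', 'significance']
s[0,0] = 'government'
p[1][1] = 'promotion'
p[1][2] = 'significance'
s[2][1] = 'cancer'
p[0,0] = 'reflection'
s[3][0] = 'apartment'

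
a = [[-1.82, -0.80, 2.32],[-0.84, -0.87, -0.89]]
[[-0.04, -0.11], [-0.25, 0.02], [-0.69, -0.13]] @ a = [[0.17, 0.13, 0.01],[0.44, 0.18, -0.6],[1.36, 0.67, -1.49]]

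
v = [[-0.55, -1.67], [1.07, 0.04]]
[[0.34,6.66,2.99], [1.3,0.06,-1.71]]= v @ [[1.24, 0.21, -1.55], [-0.61, -4.06, -1.28]]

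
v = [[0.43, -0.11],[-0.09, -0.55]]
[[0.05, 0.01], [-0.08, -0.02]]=v@ [[0.15,0.04], [0.13,0.03]]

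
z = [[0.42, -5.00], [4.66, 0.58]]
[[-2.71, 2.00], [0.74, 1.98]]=z@ [[0.09, 0.47], [0.55, -0.36]]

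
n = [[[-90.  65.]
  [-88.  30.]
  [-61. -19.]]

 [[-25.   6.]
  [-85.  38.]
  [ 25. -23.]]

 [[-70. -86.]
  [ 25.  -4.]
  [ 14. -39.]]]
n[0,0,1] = 65.0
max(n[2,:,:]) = 25.0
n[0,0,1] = 65.0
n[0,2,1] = -19.0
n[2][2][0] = 14.0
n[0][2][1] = -19.0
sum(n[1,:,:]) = -64.0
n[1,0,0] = -25.0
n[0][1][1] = 30.0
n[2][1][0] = 25.0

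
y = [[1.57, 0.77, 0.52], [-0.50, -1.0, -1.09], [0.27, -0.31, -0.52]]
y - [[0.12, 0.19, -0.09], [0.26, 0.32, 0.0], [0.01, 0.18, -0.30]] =[[1.45, 0.58, 0.61], [-0.76, -1.32, -1.09], [0.26, -0.49, -0.22]]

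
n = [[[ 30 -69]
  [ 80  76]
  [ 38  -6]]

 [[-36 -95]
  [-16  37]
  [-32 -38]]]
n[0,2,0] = 38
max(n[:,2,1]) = -6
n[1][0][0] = -36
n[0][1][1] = 76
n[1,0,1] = -95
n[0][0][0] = 30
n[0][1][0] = 80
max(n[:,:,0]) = 80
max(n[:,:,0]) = 80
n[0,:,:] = [[30, -69], [80, 76], [38, -6]]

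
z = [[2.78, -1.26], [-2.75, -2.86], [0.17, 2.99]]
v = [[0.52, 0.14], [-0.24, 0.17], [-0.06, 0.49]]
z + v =[[3.30,-1.12], [-2.99,-2.69], [0.11,3.48]]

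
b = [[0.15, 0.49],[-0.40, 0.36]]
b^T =[[0.15, -0.40], [0.49, 0.36]]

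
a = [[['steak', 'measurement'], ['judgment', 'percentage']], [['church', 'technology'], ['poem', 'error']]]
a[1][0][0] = 'church'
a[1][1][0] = 'poem'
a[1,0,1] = 'technology'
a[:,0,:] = [['steak', 'measurement'], ['church', 'technology']]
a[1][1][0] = 'poem'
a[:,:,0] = [['steak', 'judgment'], ['church', 'poem']]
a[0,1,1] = 'percentage'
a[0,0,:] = ['steak', 'measurement']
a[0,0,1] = 'measurement'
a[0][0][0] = 'steak'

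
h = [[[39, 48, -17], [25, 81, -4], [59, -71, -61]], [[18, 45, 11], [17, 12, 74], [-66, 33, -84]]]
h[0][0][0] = 39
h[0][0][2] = -17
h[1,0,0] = 18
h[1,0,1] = 45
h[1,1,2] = 74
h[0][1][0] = 25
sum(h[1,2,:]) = -117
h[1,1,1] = 12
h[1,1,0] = 17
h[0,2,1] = -71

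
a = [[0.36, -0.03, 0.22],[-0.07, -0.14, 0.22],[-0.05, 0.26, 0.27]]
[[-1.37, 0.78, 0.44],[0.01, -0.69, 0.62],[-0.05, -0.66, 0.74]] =a @ [[-3.26,3.37,-0.41], [0.11,0.14,-0.01], [-0.90,-1.96,2.67]]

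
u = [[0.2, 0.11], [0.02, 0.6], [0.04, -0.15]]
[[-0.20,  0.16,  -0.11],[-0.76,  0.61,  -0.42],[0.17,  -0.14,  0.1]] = u@ [[-0.33,  0.26,  -0.18], [-1.25,  1.0,  -0.69]]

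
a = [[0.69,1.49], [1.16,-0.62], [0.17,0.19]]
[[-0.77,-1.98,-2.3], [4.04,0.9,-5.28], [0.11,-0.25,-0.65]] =a @ [[2.57, 0.05, -4.31], [-1.71, -1.35, 0.45]]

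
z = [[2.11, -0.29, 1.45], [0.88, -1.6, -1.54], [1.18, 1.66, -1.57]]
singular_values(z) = [2.67, 2.57, 2.28]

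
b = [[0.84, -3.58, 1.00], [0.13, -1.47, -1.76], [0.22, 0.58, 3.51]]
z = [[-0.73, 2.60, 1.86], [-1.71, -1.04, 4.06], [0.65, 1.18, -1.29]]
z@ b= [[0.13, -0.13, 1.22], [-0.68, 10.01, 14.37], [0.42, -4.81, -5.95]]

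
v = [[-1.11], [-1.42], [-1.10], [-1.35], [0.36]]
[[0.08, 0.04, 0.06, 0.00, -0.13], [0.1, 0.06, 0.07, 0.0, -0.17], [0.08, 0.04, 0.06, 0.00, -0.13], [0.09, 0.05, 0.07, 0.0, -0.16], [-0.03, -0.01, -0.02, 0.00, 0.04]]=v @ [[-0.07,-0.04,-0.05,0.00,0.12]]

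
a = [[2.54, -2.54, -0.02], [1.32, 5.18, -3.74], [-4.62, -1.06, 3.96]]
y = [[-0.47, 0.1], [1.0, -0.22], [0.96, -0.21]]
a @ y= [[-3.75, 0.82], [0.97, -0.22], [4.91, -1.06]]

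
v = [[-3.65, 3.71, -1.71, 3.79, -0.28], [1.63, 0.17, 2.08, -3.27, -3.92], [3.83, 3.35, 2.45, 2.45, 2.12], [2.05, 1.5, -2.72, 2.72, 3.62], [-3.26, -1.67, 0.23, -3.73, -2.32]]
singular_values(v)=[10.35, 7.13, 4.83, 2.03, 1.21]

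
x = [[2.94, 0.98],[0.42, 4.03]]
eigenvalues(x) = [2.64, 4.33]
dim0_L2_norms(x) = [2.97, 4.15]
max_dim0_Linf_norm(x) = 4.03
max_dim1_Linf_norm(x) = 4.03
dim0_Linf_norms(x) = [2.94, 4.03]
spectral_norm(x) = 4.38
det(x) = 11.44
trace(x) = 6.97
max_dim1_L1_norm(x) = 4.45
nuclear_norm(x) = 6.99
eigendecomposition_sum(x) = [[2.18, -1.54],[-0.66, 0.47]] + [[0.76, 2.52], [1.08, 3.56]]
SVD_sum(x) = [[0.84, 1.9], [1.55, 3.53]] + [[2.1, -0.92], [-1.13, 0.50]]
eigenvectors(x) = [[-0.96,-0.58], [0.29,-0.82]]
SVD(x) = [[0.47, 0.88], [0.88, -0.47]] @ diag([4.383374407478972, 2.6090858176492344]) @ [[0.4,0.92], [0.92,-0.4]]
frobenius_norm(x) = 5.10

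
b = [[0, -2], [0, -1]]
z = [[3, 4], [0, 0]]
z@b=[[0, -10], [0, 0]]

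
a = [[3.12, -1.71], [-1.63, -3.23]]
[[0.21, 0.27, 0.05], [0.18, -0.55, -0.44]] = a @ [[0.03,0.14,0.07], [-0.07,0.10,0.10]]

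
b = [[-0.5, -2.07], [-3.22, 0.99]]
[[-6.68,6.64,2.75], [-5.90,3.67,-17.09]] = b @ [[2.63, -1.98, 4.56],  [2.59, -2.73, -2.43]]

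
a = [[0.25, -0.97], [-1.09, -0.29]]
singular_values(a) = [1.13, 1.0]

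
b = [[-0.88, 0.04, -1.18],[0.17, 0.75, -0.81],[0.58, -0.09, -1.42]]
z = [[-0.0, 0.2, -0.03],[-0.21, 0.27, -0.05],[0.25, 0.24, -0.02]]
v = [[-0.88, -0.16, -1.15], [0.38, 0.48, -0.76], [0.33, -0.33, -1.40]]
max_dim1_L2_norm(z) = 0.35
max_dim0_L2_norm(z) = 0.41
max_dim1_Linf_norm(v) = 1.4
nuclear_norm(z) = 0.75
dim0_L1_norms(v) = [1.59, 0.97, 3.31]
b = z + v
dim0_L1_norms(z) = [0.46, 0.71, 0.1]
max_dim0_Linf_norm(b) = 1.42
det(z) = 0.00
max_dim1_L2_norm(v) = 1.48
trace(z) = 0.25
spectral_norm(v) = 1.98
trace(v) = -1.80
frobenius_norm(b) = 2.40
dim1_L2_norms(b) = [1.47, 1.12, 1.54]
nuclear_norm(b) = 3.80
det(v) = 1.09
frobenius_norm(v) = 2.29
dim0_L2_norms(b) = [1.07, 0.76, 2.02]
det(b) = 1.52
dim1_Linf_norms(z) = [0.2, 0.27, 0.25]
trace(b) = -1.55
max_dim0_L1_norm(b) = 3.41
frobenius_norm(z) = 0.53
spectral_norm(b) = 2.04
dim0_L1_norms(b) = [1.63, 0.88, 3.41]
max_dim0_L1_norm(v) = 3.31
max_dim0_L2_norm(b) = 2.02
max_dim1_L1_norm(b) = 2.1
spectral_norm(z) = 0.42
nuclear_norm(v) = 3.54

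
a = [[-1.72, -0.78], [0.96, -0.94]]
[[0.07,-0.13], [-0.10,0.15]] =a @ [[-0.06,  0.1], [0.04,  -0.06]]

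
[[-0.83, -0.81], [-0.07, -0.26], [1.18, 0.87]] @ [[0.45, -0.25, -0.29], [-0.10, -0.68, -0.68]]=[[-0.29, 0.76, 0.79],[-0.01, 0.19, 0.2],[0.44, -0.89, -0.93]]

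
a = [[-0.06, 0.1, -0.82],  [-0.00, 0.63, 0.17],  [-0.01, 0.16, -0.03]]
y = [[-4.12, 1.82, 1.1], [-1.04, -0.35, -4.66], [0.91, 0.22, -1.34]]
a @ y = [[-0.60,-0.32,0.57], [-0.50,-0.18,-3.16], [-0.15,-0.08,-0.72]]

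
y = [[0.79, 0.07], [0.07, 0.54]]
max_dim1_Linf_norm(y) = 0.79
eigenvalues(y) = [0.81, 0.52]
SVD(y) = [[-0.97, -0.25], [-0.25, 0.97]] @ diag([0.8082654878189441, 0.521734512181056]) @ [[-0.97,  -0.25],[-0.25,  0.97]]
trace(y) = 1.33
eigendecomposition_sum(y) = [[0.76, 0.20], [0.20, 0.05]] + [[0.03, -0.13], [-0.13, 0.49]]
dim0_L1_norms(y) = [0.86, 0.61]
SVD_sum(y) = [[0.76, 0.2],  [0.2, 0.05]] + [[0.03, -0.13],[-0.13, 0.49]]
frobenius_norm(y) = 0.96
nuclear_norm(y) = 1.33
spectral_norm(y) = 0.81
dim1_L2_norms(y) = [0.79, 0.54]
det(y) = 0.42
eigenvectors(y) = [[0.97, -0.25],[0.25, 0.97]]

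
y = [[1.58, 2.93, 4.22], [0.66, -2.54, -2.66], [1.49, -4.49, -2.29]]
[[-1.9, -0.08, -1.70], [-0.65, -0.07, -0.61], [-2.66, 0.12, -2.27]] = y @ [[-0.88, -0.13, -0.84], [0.56, -0.13, 0.42], [-0.51, 0.12, -0.38]]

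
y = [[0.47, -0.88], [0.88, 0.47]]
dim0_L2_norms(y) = [1.0, 1.0]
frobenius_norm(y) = 1.41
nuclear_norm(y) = 2.00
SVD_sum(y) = [[0.47, 0.00], [0.88, 0.0]] + [[0.00, -0.88], [0.00, 0.47]]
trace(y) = 0.94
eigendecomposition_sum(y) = [[(0.24+0.44j), -0.44+0.23j], [0.44-0.24j, (0.24+0.44j)]] + [[(0.24-0.44j),-0.44-0.23j], [(0.44+0.24j),0.24-0.44j]]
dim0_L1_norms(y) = [1.35, 1.35]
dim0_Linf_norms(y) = [0.88, 0.88]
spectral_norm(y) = 1.00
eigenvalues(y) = [(0.47+0.88j), (0.47-0.88j)]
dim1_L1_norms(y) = [1.35, 1.35]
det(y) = 1.00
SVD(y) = [[-0.47, -0.88], [-0.88, 0.47]] @ diag([0.9976472322419383, 0.9976472322419383]) @ [[-1.0,-0.0], [0.0,1.0]]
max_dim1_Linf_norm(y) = 0.88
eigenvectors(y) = [[0.71j, -0.71j],[0.71+0.00j, 0.71-0.00j]]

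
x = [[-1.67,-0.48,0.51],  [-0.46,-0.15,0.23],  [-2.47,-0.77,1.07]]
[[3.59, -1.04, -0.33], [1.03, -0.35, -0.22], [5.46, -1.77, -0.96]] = x@[[-2.02,  0.08,  -0.22], [0.09,  1.4,  -0.12], [0.5,  -0.46,  -1.49]]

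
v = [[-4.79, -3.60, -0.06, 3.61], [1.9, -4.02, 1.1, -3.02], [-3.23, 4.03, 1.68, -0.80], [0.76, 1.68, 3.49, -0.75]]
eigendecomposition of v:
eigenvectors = [[0.64+0.00j, 0.64-0.00j, -0.01-0.37j, -0.01+0.37j], [-0.01-0.63j, (-0.01+0.63j), (0.02+0.14j), (0.02-0.14j)], [(0.13+0.39j), (0.13-0.39j), (0.68+0j), 0.68-0.00j], [(-0.12-0.14j), (-0.12+0.14j), (0.34-0.51j), (0.34+0.51j)]]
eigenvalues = [(-5.42+2.72j), (-5.42-2.72j), (1.48+3.19j), (1.48-3.19j)]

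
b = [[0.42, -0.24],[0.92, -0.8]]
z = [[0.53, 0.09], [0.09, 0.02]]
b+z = [[0.95, -0.15], [1.01, -0.78]]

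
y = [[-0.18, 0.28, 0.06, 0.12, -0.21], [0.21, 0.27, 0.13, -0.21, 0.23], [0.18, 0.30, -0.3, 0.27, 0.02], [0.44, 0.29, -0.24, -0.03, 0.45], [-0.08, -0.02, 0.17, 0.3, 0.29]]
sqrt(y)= [[(-1.29+0.67j), 0.29-0.29j, (1.57-0.71j), (-0.15+0.49j), (-0.57-0j)], [1.06-0.28j, 0.52+0.12j, (-0.85+0.29j), -0.05-0.20j, 0.45+0.00j], [(-1.17+0.53j), 0.26-0.23j, 1.33-0.56j, (0.18+0.39j), (-0.44-0j)], [0.68+0.20j, 0.28-0.09j, (-0.7-0.21j), (0.45+0.15j), (0.4-0j)], [(-0.06-0.24j), -0.07+0.10j, 0.23+0.25j, (0.18-0.18j), (0.56+0j)]]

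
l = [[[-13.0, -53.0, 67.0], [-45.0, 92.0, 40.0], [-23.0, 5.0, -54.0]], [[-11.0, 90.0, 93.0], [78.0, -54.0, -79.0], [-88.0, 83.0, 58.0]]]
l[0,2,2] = -54.0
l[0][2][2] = -54.0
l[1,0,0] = -11.0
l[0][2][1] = 5.0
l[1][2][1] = 83.0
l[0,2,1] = 5.0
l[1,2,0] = -88.0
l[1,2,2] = 58.0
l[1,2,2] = 58.0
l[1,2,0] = -88.0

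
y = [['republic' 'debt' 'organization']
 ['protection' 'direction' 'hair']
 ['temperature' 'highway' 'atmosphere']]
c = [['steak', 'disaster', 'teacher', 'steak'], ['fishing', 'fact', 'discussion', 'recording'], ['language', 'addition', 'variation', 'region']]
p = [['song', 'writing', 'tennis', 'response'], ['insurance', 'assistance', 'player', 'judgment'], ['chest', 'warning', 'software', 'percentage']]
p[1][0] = 'insurance'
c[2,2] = 'variation'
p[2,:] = ['chest', 'warning', 'software', 'percentage']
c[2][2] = 'variation'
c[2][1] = 'addition'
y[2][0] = 'temperature'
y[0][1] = 'debt'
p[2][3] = 'percentage'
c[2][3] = 'region'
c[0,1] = 'disaster'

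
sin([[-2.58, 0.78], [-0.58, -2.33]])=[[-0.67, -0.65], [0.48, -0.88]]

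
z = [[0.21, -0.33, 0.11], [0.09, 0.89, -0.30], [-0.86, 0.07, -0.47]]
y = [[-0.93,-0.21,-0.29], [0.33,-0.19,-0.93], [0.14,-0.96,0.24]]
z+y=[[-0.72,-0.54,-0.18], [0.42,0.70,-1.23], [-0.72,-0.89,-0.23]]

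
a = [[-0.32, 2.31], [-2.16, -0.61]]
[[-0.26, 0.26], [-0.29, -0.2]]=a@[[0.16, 0.06], [-0.09, 0.12]]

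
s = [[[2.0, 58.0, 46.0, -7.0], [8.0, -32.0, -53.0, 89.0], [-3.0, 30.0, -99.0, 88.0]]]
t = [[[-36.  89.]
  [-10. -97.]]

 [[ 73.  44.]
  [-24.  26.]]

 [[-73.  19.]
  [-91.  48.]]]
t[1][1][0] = -24.0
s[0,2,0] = -3.0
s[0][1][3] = 89.0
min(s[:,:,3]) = -7.0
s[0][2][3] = 88.0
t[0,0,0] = -36.0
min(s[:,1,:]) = -53.0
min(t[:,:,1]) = -97.0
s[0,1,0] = 8.0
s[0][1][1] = -32.0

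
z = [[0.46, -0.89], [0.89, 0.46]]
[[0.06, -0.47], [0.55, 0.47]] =z@[[0.52,0.2], [0.2,0.63]]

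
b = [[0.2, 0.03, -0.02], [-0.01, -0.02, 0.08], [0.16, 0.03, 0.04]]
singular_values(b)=[0.26, 0.09, 0.01]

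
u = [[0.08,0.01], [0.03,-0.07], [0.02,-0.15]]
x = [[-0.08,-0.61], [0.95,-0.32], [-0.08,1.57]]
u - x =[[0.16, 0.62], [-0.92, 0.25], [0.10, -1.72]]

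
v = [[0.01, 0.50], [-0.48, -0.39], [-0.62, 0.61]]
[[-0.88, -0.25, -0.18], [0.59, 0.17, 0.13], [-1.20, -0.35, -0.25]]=v@[[0.2, 0.06, 0.04], [-1.76, -0.51, -0.37]]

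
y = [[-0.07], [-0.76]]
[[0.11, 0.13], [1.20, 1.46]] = y@[[-1.58, -1.92]]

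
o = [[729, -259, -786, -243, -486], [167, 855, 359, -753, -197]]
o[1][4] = -197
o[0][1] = -259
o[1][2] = 359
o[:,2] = [-786, 359]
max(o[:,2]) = 359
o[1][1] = 855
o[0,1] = -259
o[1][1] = 855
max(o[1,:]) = 855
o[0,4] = -486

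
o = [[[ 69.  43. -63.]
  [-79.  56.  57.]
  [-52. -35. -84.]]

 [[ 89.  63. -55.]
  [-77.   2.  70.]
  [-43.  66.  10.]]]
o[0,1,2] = 57.0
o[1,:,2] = [-55.0, 70.0, 10.0]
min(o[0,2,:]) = -84.0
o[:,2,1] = [-35.0, 66.0]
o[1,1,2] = 70.0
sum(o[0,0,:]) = 49.0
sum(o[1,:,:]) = 125.0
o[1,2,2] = 10.0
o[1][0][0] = 89.0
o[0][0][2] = -63.0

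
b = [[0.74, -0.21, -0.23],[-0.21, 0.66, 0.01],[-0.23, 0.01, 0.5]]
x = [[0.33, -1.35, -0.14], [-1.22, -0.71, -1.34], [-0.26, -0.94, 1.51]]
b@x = [[0.56, -0.63, -0.17], [-0.88, -0.19, -0.84], [-0.22, -0.17, 0.77]]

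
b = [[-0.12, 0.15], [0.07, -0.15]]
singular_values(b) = [0.25, 0.03]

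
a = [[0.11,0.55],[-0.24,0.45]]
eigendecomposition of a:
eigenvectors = [[0.83+0.00j, (0.83-0j)], [(0.26+0.49j), (0.26-0.49j)]]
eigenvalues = [(0.28+0.32j), (0.28-0.32j)]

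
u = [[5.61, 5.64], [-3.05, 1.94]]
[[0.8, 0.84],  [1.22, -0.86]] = u @ [[-0.19, 0.23], [0.33, -0.08]]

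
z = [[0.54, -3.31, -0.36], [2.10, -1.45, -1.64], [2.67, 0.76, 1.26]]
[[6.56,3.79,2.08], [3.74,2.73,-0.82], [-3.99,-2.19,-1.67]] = z @ [[-0.42,-0.11,-0.60], [-1.93,-1.07,-0.77], [-1.11,-0.86,0.41]]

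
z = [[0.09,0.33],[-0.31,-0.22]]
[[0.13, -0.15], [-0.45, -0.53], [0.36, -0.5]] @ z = [[0.06,0.08], [0.12,-0.03], [0.19,0.23]]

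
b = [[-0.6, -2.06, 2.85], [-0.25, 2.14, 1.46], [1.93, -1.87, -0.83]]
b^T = [[-0.6, -0.25, 1.93],[-2.06, 2.14, -1.87],[2.85, 1.46, -0.83]]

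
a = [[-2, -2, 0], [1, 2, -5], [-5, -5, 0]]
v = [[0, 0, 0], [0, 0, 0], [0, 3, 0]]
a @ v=[[0, 0, 0], [0, -15, 0], [0, 0, 0]]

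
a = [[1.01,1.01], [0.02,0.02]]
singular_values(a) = [1.43, 0.0]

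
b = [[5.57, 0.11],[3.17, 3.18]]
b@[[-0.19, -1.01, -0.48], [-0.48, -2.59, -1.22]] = [[-1.11, -5.91, -2.81], [-2.13, -11.44, -5.40]]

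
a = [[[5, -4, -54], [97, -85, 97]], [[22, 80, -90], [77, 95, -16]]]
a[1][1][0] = 77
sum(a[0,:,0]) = 102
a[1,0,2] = -90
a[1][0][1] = 80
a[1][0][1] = 80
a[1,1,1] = 95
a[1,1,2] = -16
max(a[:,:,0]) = 97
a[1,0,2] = -90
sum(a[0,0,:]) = -53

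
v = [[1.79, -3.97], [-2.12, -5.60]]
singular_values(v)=[6.91, 2.67]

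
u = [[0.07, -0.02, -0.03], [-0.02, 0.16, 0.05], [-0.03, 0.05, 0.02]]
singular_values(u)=[0.18, 0.07, 0.0]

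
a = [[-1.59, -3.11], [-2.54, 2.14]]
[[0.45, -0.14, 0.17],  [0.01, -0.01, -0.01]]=a @ [[-0.09, 0.03, -0.03], [-0.10, 0.03, -0.04]]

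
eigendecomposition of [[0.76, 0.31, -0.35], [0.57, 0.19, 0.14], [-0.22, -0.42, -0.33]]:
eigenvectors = [[(0.82+0j), 0.29+0.24j, 0.29-0.24j], [0.49+0.00j, (-0.33-0.52j), (-0.33+0.52j)], [(-0.28+0j), (0.69+0j), 0.69-0.00j]]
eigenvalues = [(1.06+0j), (-0.22+0.24j), (-0.22-0.24j)]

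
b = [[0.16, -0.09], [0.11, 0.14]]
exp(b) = [[1.17, -0.10], [0.13, 1.14]]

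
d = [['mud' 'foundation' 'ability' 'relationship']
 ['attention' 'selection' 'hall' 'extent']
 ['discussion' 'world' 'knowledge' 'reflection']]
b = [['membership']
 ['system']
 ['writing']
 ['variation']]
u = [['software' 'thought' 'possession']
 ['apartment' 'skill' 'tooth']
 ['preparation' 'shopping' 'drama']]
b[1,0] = 'system'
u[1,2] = 'tooth'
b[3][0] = 'variation'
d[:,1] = ['foundation', 'selection', 'world']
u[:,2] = ['possession', 'tooth', 'drama']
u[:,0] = ['software', 'apartment', 'preparation']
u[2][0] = 'preparation'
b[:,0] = ['membership', 'system', 'writing', 'variation']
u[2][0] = 'preparation'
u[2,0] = 'preparation'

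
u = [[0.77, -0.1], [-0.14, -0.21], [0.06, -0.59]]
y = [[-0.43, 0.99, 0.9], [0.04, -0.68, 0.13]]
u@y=[[-0.34, 0.83, 0.68], [0.05, 0.00, -0.15], [-0.05, 0.46, -0.02]]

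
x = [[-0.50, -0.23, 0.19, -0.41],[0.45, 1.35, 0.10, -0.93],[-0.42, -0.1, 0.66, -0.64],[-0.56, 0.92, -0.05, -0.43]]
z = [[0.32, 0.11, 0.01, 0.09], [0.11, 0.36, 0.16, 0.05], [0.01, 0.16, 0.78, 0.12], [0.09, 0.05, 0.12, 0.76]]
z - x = [[0.82, 0.34, -0.18, 0.5], [-0.34, -0.99, 0.06, 0.98], [0.43, 0.26, 0.12, 0.76], [0.65, -0.87, 0.17, 1.19]]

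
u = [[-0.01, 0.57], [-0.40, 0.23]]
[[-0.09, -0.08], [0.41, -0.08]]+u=[[-0.10,0.49], [0.01,0.15]]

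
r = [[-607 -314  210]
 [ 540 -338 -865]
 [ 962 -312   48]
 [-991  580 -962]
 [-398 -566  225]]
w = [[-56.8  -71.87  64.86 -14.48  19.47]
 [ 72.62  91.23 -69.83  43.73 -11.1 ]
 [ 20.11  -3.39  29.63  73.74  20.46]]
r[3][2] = -962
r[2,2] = 48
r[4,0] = -398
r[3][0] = -991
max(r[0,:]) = 210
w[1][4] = -11.1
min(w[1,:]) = -69.83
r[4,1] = -566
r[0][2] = 210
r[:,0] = [-607, 540, 962, -991, -398]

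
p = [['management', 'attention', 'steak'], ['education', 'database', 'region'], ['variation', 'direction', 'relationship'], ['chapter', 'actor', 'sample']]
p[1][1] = 'database'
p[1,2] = 'region'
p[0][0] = 'management'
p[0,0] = 'management'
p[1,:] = ['education', 'database', 'region']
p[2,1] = 'direction'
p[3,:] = ['chapter', 'actor', 'sample']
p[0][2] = 'steak'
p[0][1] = 'attention'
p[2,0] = 'variation'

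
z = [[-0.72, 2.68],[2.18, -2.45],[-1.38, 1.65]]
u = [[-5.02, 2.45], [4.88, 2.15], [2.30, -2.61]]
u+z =[[-5.74, 5.13], [7.06, -0.3], [0.92, -0.96]]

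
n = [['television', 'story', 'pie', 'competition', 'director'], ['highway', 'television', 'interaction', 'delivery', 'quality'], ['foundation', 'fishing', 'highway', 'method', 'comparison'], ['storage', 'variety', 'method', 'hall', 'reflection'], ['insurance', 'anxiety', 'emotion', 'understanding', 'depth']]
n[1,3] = 'delivery'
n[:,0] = ['television', 'highway', 'foundation', 'storage', 'insurance']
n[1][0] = 'highway'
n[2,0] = 'foundation'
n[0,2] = 'pie'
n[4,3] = 'understanding'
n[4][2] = 'emotion'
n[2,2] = 'highway'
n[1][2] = 'interaction'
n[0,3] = 'competition'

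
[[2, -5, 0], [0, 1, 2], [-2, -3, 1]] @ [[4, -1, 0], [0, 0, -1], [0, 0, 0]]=[[8, -2, 5], [0, 0, -1], [-8, 2, 3]]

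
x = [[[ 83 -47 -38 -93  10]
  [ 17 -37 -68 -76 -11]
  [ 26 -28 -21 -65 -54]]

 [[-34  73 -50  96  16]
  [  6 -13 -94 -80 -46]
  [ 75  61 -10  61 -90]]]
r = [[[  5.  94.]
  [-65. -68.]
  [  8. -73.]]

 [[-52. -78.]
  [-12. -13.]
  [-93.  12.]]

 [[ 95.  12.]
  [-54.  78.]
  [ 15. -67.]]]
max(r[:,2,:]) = 15.0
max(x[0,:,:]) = 83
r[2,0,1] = 12.0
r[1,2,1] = 12.0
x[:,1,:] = [[17, -37, -68, -76, -11], [6, -13, -94, -80, -46]]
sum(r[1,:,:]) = -236.0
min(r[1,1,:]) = -13.0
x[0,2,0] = 26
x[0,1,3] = -76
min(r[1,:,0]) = -93.0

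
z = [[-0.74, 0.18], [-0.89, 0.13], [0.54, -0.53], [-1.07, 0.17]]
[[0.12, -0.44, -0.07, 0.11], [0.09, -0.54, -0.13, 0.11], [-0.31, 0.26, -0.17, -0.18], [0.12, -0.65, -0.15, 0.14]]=z @ [[-0.02, 0.63, 0.23, -0.09], [0.57, 0.15, 0.56, 0.25]]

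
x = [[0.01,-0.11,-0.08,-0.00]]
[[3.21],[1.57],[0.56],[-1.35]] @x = [[0.03,  -0.35,  -0.26,  0.00],[0.02,  -0.17,  -0.13,  0.0],[0.01,  -0.06,  -0.04,  0.00],[-0.01,  0.15,  0.11,  0.00]]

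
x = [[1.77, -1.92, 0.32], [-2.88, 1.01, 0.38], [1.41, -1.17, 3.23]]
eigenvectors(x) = [[0.57, 0.3, 0.02],[0.82, -0.17, 0.15],[0.04, 0.94, 0.99]]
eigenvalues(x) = [-0.97, 3.9, 3.09]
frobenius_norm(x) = 5.49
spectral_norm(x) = 4.63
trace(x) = 6.01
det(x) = -11.71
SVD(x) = [[-0.52, 0.28, -0.81], [0.53, -0.64, -0.56], [-0.67, -0.72, 0.19]] @ diag([4.626287112320133, 2.82207412936429, 0.8965852791304542]) @ [[-0.73, 0.5, -0.46], [0.47, -0.12, -0.87], [0.49, 0.86, 0.15]]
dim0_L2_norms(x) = [3.66, 2.46, 3.27]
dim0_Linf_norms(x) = [2.88, 1.92, 3.23]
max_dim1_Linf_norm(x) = 3.23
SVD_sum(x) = [[1.76, -1.20, 1.11], [-1.78, 1.22, -1.13], [2.28, -1.56, 1.44]] + [[0.37, -0.09, -0.69],  [-0.85, 0.22, 1.58],  [-0.95, 0.24, 1.77]] + [[-0.36, -0.62, -0.11],[-0.25, -0.43, -0.07],[0.08, 0.14, 0.02]]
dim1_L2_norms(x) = [2.63, 3.08, 3.71]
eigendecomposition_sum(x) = [[-0.43,-0.38,0.07], [-0.62,-0.55,0.1], [-0.03,-0.02,0.00]] + [[2.34, -1.63, 0.19], [-1.37, 0.95, -0.11], [7.35, -5.13, 0.6]] + [[-0.14, 0.09, 0.06],[-0.89, 0.60, 0.40],[-5.91, 3.99, 2.62]]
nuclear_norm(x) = 8.34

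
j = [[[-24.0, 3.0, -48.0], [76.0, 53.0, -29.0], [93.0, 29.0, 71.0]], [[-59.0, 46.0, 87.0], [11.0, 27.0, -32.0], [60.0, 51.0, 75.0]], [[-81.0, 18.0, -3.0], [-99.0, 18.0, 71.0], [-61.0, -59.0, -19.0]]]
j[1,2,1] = 51.0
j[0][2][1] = 29.0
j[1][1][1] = 27.0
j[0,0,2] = -48.0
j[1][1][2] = -32.0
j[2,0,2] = -3.0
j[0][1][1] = 53.0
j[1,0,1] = 46.0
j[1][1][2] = -32.0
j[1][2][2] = 75.0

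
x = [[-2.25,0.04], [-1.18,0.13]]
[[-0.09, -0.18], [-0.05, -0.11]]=x@ [[0.04,  0.08],  [-0.04,  -0.09]]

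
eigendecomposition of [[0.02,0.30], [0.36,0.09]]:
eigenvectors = [[-0.71, -0.63], [0.7, -0.77]]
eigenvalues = [-0.28, 0.39]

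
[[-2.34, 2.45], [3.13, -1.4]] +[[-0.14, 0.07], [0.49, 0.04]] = [[-2.48, 2.52], [3.62, -1.36]]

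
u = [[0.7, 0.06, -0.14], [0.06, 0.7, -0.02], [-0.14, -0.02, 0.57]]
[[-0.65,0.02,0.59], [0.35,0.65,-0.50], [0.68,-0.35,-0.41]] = u @ [[-0.77, -0.18, 0.81],[0.59, 0.93, -0.8],[1.03, -0.62, -0.54]]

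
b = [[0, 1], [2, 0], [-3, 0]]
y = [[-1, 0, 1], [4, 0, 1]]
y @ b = [[-3, -1], [-3, 4]]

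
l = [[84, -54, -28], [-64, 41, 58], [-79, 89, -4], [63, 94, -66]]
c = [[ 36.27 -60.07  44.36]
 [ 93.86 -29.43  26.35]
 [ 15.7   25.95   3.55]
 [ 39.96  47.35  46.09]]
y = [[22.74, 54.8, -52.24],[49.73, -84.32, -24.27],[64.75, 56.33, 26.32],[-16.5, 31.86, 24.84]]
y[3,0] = -16.5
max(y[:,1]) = 56.33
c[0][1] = -60.07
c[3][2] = 46.09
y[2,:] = [64.75, 56.33, 26.32]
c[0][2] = 44.36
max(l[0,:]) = 84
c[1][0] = 93.86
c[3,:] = [39.96, 47.35, 46.09]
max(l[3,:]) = 94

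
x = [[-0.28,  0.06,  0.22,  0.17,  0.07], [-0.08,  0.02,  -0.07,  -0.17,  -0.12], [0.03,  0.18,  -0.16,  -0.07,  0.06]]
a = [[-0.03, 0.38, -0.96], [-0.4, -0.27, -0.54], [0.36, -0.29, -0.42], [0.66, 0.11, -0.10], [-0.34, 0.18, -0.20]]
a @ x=[[-0.05, -0.17, 0.12, -0.00, -0.11], [0.12, -0.13, 0.02, 0.02, -0.03], [-0.09, -0.06, 0.17, 0.14, 0.03], [-0.2, 0.02, 0.15, 0.1, 0.03], [0.07, -0.05, -0.06, -0.07, -0.06]]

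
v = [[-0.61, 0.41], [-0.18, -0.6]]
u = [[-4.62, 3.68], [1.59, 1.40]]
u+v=[[-5.23, 4.09], [1.41, 0.80]]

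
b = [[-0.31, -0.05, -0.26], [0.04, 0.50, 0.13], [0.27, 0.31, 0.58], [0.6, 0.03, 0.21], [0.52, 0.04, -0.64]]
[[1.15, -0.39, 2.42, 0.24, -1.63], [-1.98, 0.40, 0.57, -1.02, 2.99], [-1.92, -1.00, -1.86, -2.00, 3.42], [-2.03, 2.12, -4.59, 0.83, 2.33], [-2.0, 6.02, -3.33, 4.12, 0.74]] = b @ [[-3.28, 5.22, -7.48, 2.9, 3.04], [-3.76, 1.69, 1.93, -1.2, 5.32], [0.22, -5.06, -0.75, -4.16, 1.64]]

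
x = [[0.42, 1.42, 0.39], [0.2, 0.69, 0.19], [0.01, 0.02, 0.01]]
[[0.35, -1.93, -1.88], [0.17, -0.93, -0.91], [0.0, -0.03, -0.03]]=x@ [[0.28,-0.88,-0.83], [0.29,-1.24,-1.2], [-0.47,0.51,0.43]]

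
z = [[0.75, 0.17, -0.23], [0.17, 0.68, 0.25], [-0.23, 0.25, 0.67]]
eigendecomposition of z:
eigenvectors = [[0.5,-0.65,-0.57], [-0.58,-0.74,0.33], [0.64,-0.17,0.75]]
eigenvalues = [0.26, 0.89, 0.95]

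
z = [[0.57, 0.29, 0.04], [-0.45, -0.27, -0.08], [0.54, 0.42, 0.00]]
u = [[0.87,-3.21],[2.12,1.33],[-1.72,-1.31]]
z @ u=[[1.04, -1.50], [-0.83, 1.19], [1.36, -1.17]]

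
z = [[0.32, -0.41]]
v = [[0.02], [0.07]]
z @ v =[[-0.02]]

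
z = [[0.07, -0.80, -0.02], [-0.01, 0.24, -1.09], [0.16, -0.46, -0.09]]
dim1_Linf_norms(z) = [0.8, 1.09, 0.46]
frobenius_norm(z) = 1.46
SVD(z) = [[0.32, -0.79, 0.53], [-0.94, -0.33, 0.06], [0.13, -0.51, -0.85]] @ diag([1.1424328894095896, 0.9061428178263113, 0.10075855743831302]) @ [[0.05, -0.47, 0.88], [-0.15, 0.87, 0.47], [-0.99, -0.15, -0.03]]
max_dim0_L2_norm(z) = 1.09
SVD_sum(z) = [[0.02,  -0.17,  0.32], [-0.05,  0.5,  -0.95], [0.01,  -0.07,  0.13]] + [[0.11, -0.62, -0.34], [0.04, -0.26, -0.14], [0.07, -0.41, -0.22]] + [[-0.05, -0.01, -0.00], [-0.01, -0.00, -0.00], [0.08, 0.01, 0.00]]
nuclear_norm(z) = 2.15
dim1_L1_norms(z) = [0.89, 1.34, 0.71]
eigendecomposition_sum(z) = [[0.60, -0.58, -1.88], [0.36, -0.35, -1.14], [0.21, -0.21, -0.67]] + [[-0.63, 0.24, 1.37], [-0.27, 0.1, 0.58], [-0.12, 0.05, 0.26]] + [[0.10, -0.46, 0.5], [-0.11, 0.49, -0.53], [0.06, -0.3, 0.32]]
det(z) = 0.10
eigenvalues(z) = [-0.42, -0.27, 0.91]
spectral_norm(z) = 1.14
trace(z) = 0.22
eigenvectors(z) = [[-0.82, 0.91, -0.62], [-0.49, 0.38, 0.67], [-0.29, 0.17, -0.41]]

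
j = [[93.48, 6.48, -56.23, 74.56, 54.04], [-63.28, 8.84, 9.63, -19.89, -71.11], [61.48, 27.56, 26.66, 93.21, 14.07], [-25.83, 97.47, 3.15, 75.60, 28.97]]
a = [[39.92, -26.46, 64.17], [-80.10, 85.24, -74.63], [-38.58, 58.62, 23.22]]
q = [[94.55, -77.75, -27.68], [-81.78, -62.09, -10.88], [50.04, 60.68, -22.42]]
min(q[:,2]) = -27.68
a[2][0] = -38.58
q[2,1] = 60.68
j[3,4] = 28.97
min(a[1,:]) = -80.1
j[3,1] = 97.47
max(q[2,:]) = 60.68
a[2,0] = -38.58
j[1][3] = -19.89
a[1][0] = -80.1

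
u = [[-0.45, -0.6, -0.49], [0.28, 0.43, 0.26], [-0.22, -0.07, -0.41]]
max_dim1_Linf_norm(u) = 0.6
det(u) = -0.00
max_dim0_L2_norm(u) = 0.74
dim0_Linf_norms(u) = [0.45, 0.6, 0.49]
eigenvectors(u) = [[0.76, -0.86, 0.68], [-0.62, 0.31, -0.35], [-0.21, 0.41, 0.64]]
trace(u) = -0.43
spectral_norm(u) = 1.13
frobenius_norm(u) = 1.16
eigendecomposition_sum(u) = [[-0.17, -0.41, -0.04], [0.14, 0.33, 0.03], [0.05, 0.11, 0.01]] + [[0.00, 0.00, -0.00], [-0.0, -0.00, 0.00], [-0.00, -0.0, 0.00]] + [[-0.28, -0.19, -0.45], [0.14, 0.1, 0.23], [-0.27, -0.18, -0.42]]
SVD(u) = [[-0.79, 0.17, -0.59], [0.50, -0.37, -0.78], [-0.35, -0.91, 0.2]] @ diag([1.1302985329259523, 0.2780736429013389, 0.0005249657306386121]) @ [[0.51,  0.63,  0.59], [0.07,  -0.71,  0.7], [-0.86,  0.31,  0.41]]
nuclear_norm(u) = 1.41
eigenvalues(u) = [0.18, 0.0, -0.61]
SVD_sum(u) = [[-0.45, -0.57, -0.52], [0.29, 0.36, 0.33], [-0.20, -0.25, -0.23]] + [[0.0, -0.03, 0.03], [-0.01, 0.07, -0.07], [-0.02, 0.18, -0.18]] + [[0.0, -0.00, -0.0], [0.00, -0.00, -0.0], [-0.00, 0.0, 0.00]]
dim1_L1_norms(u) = [1.54, 0.97, 0.7]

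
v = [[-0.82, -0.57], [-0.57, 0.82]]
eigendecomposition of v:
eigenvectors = [[-0.95, 0.3], [-0.3, -0.95]]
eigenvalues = [-1.0, 1.0]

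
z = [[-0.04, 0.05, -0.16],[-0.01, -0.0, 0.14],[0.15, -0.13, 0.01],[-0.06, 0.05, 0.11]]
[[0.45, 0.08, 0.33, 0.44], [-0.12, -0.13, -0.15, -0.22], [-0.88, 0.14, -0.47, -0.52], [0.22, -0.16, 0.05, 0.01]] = z @ [[-2.75,  -1.24,  -1.15,  -1.66],[3.49,  -2.59,  2.18,  1.95],[-1.06,  -0.99,  -1.12,  -1.71]]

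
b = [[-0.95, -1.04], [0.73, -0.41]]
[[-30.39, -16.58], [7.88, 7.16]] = b @ [[17.98, 12.4], [12.80, 4.62]]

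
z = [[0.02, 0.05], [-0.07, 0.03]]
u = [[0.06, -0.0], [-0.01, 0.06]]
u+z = [[0.08, 0.05],[-0.08, 0.09]]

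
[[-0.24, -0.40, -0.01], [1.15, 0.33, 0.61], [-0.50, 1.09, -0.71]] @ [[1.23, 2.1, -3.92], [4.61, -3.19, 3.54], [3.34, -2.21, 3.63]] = [[-2.17, 0.79, -0.51], [4.97, 0.01, -1.13], [2.04, -2.96, 3.24]]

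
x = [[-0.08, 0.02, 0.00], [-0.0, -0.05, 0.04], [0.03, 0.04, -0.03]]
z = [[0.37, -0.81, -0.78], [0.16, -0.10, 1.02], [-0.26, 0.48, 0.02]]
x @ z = [[-0.03, 0.06, 0.08], [-0.02, 0.02, -0.05], [0.03, -0.04, 0.02]]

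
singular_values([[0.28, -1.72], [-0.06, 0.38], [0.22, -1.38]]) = [2.27, 0.0]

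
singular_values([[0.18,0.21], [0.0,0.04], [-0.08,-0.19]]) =[0.34, 0.06]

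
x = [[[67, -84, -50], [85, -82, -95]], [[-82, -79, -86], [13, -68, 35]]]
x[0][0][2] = -50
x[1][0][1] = -79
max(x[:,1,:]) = 85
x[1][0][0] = -82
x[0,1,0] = 85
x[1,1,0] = 13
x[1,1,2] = 35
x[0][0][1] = -84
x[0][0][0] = 67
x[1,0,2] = -86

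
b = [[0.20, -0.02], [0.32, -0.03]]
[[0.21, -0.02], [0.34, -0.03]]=b@ [[1.39, -0.17], [3.59, -0.73]]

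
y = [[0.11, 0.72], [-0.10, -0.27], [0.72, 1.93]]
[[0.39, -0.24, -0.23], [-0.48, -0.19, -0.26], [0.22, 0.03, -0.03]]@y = [[-0.10,-0.10], [-0.22,-0.80], [-0.0,0.09]]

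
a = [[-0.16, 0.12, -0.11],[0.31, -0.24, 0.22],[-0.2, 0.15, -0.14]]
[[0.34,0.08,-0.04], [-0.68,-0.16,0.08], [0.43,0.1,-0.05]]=a @[[0.34, 0.79, 0.43], [0.09, 0.35, 0.03], [-3.45, -1.47, -0.19]]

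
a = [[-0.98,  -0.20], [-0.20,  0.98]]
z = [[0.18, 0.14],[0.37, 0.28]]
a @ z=[[-0.25, -0.19], [0.33, 0.25]]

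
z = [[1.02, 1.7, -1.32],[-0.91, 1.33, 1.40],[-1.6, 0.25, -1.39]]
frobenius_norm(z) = 3.85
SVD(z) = [[-0.87, 0.09, 0.49],[0.32, 0.85, 0.41],[-0.38, 0.51, -0.77]] @ diag([2.4770234899053083, 2.0991080855881896, 2.059732962176313]) @ [[-0.23, -0.46, 0.86], [-0.72, 0.68, 0.17], [0.66, 0.57, 0.49]]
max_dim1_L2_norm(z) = 2.38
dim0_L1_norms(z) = [3.53, 3.28, 4.11]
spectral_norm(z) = 2.48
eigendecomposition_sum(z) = [[0.70+0.56j, (0.73-0.66j), -0.19-0.46j], [(-0.55+0.76j), 0.72+0.73j, 0.47-0.22j], [(-0.43-0.03j), -0.11+0.46j, 0.20+0.13j]] + [[(0.7-0.56j), (0.73+0.66j), (-0.19+0.46j)], [-0.55-0.76j, (0.72-0.73j), 0.47+0.22j], [(-0.43+0.03j), -0.11-0.46j, (0.2-0.13j)]] + [[(-0.39-0j), 0.25-0.00j, (-0.95-0j)],[(0.19+0j), -0.12+0.00j, 0.45+0.00j],[-0.74-0.00j, 0.47-0.00j, -1.79-0.00j]]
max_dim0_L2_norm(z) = 2.37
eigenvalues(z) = [(1.63+1.42j), (1.63-1.42j), (-2.3+0j)]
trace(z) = 0.96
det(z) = -10.71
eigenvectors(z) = [[(-0.03+0.65j), (-0.03-0.65j), (0.46+0j)],  [(-0.69+0j), -0.69-0.00j, -0.22+0.00j],  [-0.17-0.27j, (-0.17+0.27j), 0.86+0.00j]]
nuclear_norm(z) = 6.64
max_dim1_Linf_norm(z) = 1.7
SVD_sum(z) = [[0.50, 0.99, -1.84], [-0.18, -0.37, 0.68], [0.22, 0.43, -0.80]] + [[-0.14, 0.13, 0.03], [-1.28, 1.21, 0.31], [-0.77, 0.73, 0.18]] + [[0.66, 0.57, 0.49], [0.56, 0.48, 0.41], [-1.05, -0.91, -0.77]]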